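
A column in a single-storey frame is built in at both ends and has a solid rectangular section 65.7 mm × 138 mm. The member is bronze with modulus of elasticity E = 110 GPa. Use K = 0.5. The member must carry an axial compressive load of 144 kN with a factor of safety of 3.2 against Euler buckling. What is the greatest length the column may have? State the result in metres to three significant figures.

L_max ≈ 5.54 m

Buckling occurs about the weak axis: I_min = h·b³/12 with b = 65.7 mm (the shorter side).
I_min = 138×65.7³/12 = 3.261×10^6 mm⁴
I = 3.261×10^-6 m⁴
Required critical load P_cr = n·P = 3.2 × 144 = 460.8 kN = 4.608×10^5 N
From P_cr = π²EI/(K·L)²:  L = (1/K)·√(π²EI/P_cr) = (1/0.5)·√(π²×1.10×10^11×3.261×10^-6/4.608×10^5)
L = 5.54 m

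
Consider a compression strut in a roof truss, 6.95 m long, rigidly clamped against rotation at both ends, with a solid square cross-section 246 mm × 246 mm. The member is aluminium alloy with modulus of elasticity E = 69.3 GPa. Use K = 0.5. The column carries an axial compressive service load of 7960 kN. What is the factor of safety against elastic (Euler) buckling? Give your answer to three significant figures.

I = a⁴/12 = 246⁴/12 = 3.052×10^8 mm⁴
I = 3.052×10^8 mm⁴ = 3.052×10^-4 m⁴
Effective length L_e = K·L = 0.5 × 6.95 = 3.475 m
P_cr = π²EI / L_e² = π² × 69.3×10⁹ × 3.052×10^-4 / 3.475² = 1.729×10^7 N
Factor of safety n = P_cr / P = 17286 / 7960 = 2.17

n ≈ 2.17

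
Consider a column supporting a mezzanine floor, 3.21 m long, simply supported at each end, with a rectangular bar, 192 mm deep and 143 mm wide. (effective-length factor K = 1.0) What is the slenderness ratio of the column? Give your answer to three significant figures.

λ ≈ 77.8

Buckling occurs about the weak axis: I_min = h·b³/12 with b = 143 mm (the shorter side).
I_min = 192×143³/12 = 4.679×10^7 mm⁴
A = 2.746×10^4 mm²;  r_min = √(I/A) = √(4.679×10^7/2.746×10^4) = 41.28 mm
L_e = K·L = 1 × 3.21 m = 3.210 m = 3210.0 mm
λ = L_e / r_min = 3210.0 / 41.28 = 77.8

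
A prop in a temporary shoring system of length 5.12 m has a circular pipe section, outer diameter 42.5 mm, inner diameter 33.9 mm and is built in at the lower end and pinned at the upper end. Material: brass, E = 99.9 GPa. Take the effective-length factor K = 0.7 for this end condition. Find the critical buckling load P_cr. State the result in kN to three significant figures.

P_cr ≈ 7.32 kN

d_o = 42.5 mm, d_i = 33.9 mm
I = π(d_o⁴ − d_i⁴)/64 = π(42.5⁴ − 33.90⁴)/64 = 9.532×10^4 mm⁴
I = 9.532×10^4 mm⁴ = 9.532×10^-8 m⁴
Effective length L_e = K·L = 0.7 × 5.12 = 3.584 m
P_cr = π²EI / L_e² = π² × 99.9×10⁹ × 9.532×10^-8 / 3.584² = 7.317×10^3 N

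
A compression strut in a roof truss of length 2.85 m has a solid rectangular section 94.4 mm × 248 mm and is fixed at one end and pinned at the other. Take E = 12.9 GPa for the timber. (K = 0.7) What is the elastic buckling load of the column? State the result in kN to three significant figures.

P_cr ≈ 556 kN

Buckling occurs about the weak axis: I_min = h·b³/12 with b = 94.4 mm (the shorter side).
I_min = 248×94.4³/12 = 1.739×10^7 mm⁴
I = 1.739×10^7 mm⁴ = 1.739×10^-5 m⁴
Effective length L_e = K·L = 0.7 × 2.85 = 1.995 m
P_cr = π²EI / L_e² = π² × 12.9×10⁹ × 1.739×10^-5 / 1.995² = 5.561×10^5 N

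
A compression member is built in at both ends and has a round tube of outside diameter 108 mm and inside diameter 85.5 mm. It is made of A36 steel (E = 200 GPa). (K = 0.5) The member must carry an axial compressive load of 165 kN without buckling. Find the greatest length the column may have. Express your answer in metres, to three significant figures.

d_o = 108 mm, d_i = 85.5 mm
I = π(d_o⁴ − d_i⁴)/64 = π(108⁴ − 85.50⁴)/64 = 4.055×10^6 mm⁴
I = 4.055×10^-6 m⁴
At the buckling limit P_cr = P = 1.650×10^5 N
From P_cr = π²EI/(K·L)²:  L = (1/K)·√(π²EI/P_cr) = (1/0.5)·√(π²×2.00×10^11×4.055×10^-6/1.650×10^5)
L = 13.9 m

L_max ≈ 13.9 m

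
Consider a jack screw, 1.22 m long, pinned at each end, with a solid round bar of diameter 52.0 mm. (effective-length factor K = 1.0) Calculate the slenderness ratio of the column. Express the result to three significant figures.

λ ≈ 93.8

I = πd⁴/64 = π×52.0⁴/64 = 3.589×10^5 mm⁴
A = 2.124×10^3 mm²;  r_min = √(I/A) = √(3.589×10^5/2.124×10^3) = 13.00 mm
L_e = K·L = 1 × 1.22 m = 1.220 m = 1220.0 mm
λ = L_e / r_min = 1220.0 / 13.00 = 93.8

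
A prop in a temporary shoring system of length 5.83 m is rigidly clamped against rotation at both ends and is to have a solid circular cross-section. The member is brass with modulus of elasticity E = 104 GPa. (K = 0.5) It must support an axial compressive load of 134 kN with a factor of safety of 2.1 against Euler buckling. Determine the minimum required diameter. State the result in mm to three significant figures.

d ≈ 83.0 mm

Required P_cr = n·P = 2.1 × 134 = 281.4 kN
L_e = K·L = 0.5 × 5.83 = 2.915 m
Required I = P_cr·L_e²/(π²E) = 2.814×10^5 × 2.915² / (π² × 1.04×10^11) = 2.330×10^-6 m⁴
I_req = 2.330×10^6 mm⁴
Solid circle: I = πd⁴/64  ⇒  d = (64I/π)^(1/4) = (64×2.330×10^6/π)^(1/4) = 83.0 mm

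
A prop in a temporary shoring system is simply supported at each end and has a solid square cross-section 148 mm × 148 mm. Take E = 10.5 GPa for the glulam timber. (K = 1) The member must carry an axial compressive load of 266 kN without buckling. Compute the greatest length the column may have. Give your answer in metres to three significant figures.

L_max ≈ 3.95 m

I = a⁴/12 = 148⁴/12 = 3.998×10^7 mm⁴
I = 3.998×10^-5 m⁴
At the buckling limit P_cr = P = 2.660×10^5 N
From P_cr = π²EI/(K·L)²:  L = (1/K)·√(π²EI/P_cr) = (1/1)·√(π²×1.05×10^10×3.998×10^-5/2.660×10^5)
L = 3.95 m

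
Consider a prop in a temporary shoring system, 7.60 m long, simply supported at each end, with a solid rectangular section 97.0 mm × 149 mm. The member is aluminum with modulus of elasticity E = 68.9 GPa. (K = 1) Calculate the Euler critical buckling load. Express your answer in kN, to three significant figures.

Buckling occurs about the weak axis: I_min = h·b³/12 with b = 97.0 mm (the shorter side).
I_min = 149×97.0³/12 = 1.133×10^7 mm⁴
I = 1.133×10^7 mm⁴ = 1.133×10^-5 m⁴
Effective length L_e = K·L = 1 × 7.60 = 7.600 m
P_cr = π²EI / L_e² = π² × 68.9×10⁹ × 1.133×10^-5 / 7.600² = 1.334×10^5 N

P_cr ≈ 133 kN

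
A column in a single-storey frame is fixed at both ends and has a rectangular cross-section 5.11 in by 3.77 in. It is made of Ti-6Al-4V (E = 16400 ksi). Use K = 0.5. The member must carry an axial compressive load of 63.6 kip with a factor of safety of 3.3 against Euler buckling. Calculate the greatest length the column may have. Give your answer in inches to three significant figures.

L_max ≈ 265 in

Buckling occurs about the weak axis: I_min = h·b³/12 with b = 3.77 in (the shorter side).
I_min = 5.11×3.77³/12 = 22.82 in⁴
Required critical load P_cr = n·P = 3.3 × 63.6 = 209.9 kip = 2.099×10^5 lb
From P_cr = π²EI/(K·L)²:  L = (1/K)·√(π²EI/P_cr) = (1/0.5)·√(π²×1.64×10^7×22.82/2.099×10^5)
L = 265 in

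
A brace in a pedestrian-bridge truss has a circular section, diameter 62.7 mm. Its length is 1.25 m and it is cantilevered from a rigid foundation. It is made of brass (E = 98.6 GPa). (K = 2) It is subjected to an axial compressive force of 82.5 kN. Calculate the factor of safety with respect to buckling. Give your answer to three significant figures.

n ≈ 1.43

I = πd⁴/64 = π×62.7⁴/64 = 7.586×10^5 mm⁴
I = 7.586×10^5 mm⁴ = 7.586×10^-7 m⁴
Effective length L_e = K·L = 2 × 1.25 = 2.500 m
P_cr = π²EI / L_e² = π² × 98.6×10⁹ × 7.586×10^-7 / 2.500² = 1.181×10^5 N
Factor of safety n = P_cr / P = 118.12 / 82.5 = 1.43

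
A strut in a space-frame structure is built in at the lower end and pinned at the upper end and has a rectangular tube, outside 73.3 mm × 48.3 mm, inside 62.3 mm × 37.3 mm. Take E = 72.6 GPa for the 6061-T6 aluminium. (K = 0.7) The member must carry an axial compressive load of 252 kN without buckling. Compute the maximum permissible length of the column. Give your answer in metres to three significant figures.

L_max ≈ 1.56 m

Weak-axis I_min = (h_o·b_o³ − h_i·b_i³)/12 with b_o = 48.3, b_i = 37.30 mm (shorter outer/inner sides).
I_min = (73.3×48.3³ − 62.30×37.30³)/12 = 4.189×10^5 mm⁴
I = 4.189×10^-7 m⁴
At the buckling limit P_cr = P = 2.520×10^5 N
From P_cr = π²EI/(K·L)²:  L = (1/K)·√(π²EI/P_cr) = (1/0.7)·√(π²×7.26×10^10×4.189×10^-7/2.520×10^5)
L = 1.56 m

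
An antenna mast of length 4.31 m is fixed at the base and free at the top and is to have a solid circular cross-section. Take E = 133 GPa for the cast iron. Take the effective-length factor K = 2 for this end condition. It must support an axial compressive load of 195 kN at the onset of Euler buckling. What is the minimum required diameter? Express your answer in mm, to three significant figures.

L_e = K·L = 2 × 4.31 = 8.620 m
Required I = P_cr·L_e²/(π²E) = 1.950×10^5 × 8.620² / (π² × 1.33×10^11) = 1.104×10^-5 m⁴
I_req = 1.104×10^7 mm⁴
Solid circle: I = πd⁴/64  ⇒  d = (64I/π)^(1/4) = (64×1.104×10^7/π)^(1/4) = 122 mm

d ≈ 122 mm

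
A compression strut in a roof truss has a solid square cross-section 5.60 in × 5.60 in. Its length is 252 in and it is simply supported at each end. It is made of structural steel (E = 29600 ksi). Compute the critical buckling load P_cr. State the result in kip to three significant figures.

P_cr ≈ 377 kip

I = a⁴/12 = 5.60⁴/12 = 81.95 in⁴
Effective length L_e = K·L = 1 × 252 = 252.0 in
P_cr = π²EI / L_e² = π² × 29600×10³ × 81.95 / 252.0² = 3.770×10^5 lb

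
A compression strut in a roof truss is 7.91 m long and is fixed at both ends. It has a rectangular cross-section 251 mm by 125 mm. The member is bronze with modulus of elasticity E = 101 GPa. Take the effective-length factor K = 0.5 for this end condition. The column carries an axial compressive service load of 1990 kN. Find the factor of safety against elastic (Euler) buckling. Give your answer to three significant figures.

n ≈ 1.31

Buckling occurs about the weak axis: I_min = h·b³/12 with b = 125 mm (the shorter side).
I_min = 251×125³/12 = 4.085×10^7 mm⁴
I = 4.085×10^7 mm⁴ = 4.085×10^-5 m⁴
Effective length L_e = K·L = 0.5 × 7.91 = 3.955 m
P_cr = π²EI / L_e² = π² × 101×10⁹ × 4.085×10^-5 / 3.955² = 2.603×10^6 N
Factor of safety n = P_cr / P = 2603.5 / 1990 = 1.31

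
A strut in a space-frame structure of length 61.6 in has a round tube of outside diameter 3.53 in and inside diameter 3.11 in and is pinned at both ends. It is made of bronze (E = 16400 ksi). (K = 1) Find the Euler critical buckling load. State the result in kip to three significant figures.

P_cr ≈ 129 kip

d_o = 3.53 in, d_i = 3.11 in
I = π(d_o⁴ − d_i⁴)/64 = π(3.53⁴ − 3.110⁴)/64 = 3.030 in⁴
Effective length L_e = K·L = 1 × 61.6 = 61.60 in
P_cr = π²EI / L_e² = π² × 16400×10³ × 3.030 / 61.60² = 1.292×10^5 lb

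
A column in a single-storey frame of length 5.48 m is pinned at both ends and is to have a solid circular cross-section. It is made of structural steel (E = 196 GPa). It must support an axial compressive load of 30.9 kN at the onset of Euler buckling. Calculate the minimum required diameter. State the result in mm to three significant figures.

d ≈ 55.9 mm

L_e = K·L = 1 × 5.48 = 5.480 m
Required I = P_cr·L_e²/(π²E) = 3.090×10^4 × 5.480² / (π² × 1.96×10^11) = 4.797×10^-7 m⁴
I_req = 4.797×10^5 mm⁴
Solid circle: I = πd⁴/64  ⇒  d = (64I/π)^(1/4) = (64×4.797×10^5/π)^(1/4) = 55.9 mm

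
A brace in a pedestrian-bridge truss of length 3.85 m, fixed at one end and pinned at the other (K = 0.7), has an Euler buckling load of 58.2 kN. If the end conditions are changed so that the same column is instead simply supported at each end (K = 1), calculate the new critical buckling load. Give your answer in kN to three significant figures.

P_cr ≈ 28.5 kN

P_cr ∝ 1/K², so P_cr,new = P_cr,old × (K_old/K_new)² = 58.2 × (0.7/1)²
= 58.2 × 0.4900 = 28.5 kN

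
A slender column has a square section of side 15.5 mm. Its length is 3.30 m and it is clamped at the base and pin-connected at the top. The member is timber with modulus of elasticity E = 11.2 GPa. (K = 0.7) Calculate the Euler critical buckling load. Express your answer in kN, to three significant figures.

P_cr ≈ 0.0996 kN

I = a⁴/12 = 15.5⁴/12 = 4.810×10^3 mm⁴
I = 4.810×10^3 mm⁴ = 4.810×10^-9 m⁴
Effective length L_e = K·L = 0.7 × 3.30 = 2.310 m
P_cr = π²EI / L_e² = π² × 11.2×10⁹ × 4.810×10^-9 / 2.310² = 99.64 N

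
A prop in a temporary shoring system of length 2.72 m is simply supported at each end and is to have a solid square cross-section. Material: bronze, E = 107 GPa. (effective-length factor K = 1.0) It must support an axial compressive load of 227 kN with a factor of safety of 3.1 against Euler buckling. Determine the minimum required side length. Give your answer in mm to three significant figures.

Required P_cr = n·P = 3.1 × 227 = 703.7 kN
L_e = K·L = 1 × 2.72 = 2.720 m
Required I = P_cr·L_e²/(π²E) = 7.037×10^5 × 2.720² / (π² × 1.07×10^11) = 4.930×10^-6 m⁴
I_req = 4.930×10^6 mm⁴
Solid square: I = a⁴/12  ⇒  a = (12I)^(1/4) = (12×4.930×10^6)^(1/4) = 87.7 mm

a ≈ 87.7 mm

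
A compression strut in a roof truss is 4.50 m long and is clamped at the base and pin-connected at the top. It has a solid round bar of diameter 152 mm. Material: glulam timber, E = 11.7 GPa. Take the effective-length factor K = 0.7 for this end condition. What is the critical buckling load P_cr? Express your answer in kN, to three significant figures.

P_cr ≈ 305 kN

I = πd⁴/64 = π×152⁴/64 = 2.620×10^7 mm⁴
I = 2.620×10^7 mm⁴ = 2.620×10^-5 m⁴
Effective length L_e = K·L = 0.7 × 4.50 = 3.150 m
P_cr = π²EI / L_e² = π² × 11.7×10⁹ × 2.620×10^-5 / 3.150² = 3.049×10^5 N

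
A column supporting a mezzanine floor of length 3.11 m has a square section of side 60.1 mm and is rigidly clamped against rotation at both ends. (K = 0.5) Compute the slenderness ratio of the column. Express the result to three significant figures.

For a square r = a/√12 = 60.1/√12 = 17.35 mm
L_e = K·L = 0.5 × 3.11 m = 1.555 m = 1555.0 mm
λ = L_e / r_min = 1555.0 / 17.35 = 89.6

λ ≈ 89.6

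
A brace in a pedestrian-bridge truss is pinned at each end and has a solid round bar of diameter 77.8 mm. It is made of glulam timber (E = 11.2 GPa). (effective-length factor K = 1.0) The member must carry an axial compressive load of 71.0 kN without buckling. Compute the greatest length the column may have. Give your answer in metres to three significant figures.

I = πd⁴/64 = π×77.8⁴/64 = 1.798×10^6 mm⁴
I = 1.798×10^-6 m⁴
At the buckling limit P_cr = P = 7.100×10^4 N
From P_cr = π²EI/(K·L)²:  L = (1/K)·√(π²EI/P_cr) = (1/1)·√(π²×1.12×10^10×1.798×10^-6/7.100×10^4)
L = 1.67 m

L_max ≈ 1.67 m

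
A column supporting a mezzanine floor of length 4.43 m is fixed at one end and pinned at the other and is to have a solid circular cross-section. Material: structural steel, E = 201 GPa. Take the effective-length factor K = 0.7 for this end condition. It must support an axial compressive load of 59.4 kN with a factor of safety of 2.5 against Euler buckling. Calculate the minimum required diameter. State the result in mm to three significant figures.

d ≈ 61.9 mm

Required P_cr = n·P = 2.5 × 59.4 = 148.5 kN
L_e = K·L = 0.7 × 4.43 = 3.101 m
Required I = P_cr·L_e²/(π²E) = 1.485×10^5 × 3.101² / (π² × 2.01×10^11) = 7.198×10^-7 m⁴
I_req = 7.198×10^5 mm⁴
Solid circle: I = πd⁴/64  ⇒  d = (64I/π)^(1/4) = (64×7.198×10^5/π)^(1/4) = 61.9 mm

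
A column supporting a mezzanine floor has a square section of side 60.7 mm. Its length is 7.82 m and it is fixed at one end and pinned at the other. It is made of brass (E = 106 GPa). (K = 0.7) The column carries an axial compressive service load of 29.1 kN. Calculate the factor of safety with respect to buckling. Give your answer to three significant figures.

I = a⁴/12 = 60.7⁴/12 = 1.131×10^6 mm⁴
I = 1.131×10^6 mm⁴ = 1.131×10^-6 m⁴
Effective length L_e = K·L = 0.7 × 7.82 = 5.474 m
P_cr = π²EI / L_e² = π² × 106×10⁹ × 1.131×10^-6 / 5.474² = 3.950×10^4 N
Factor of safety n = P_cr / P = 39.497 / 29.1 = 1.36

n ≈ 1.36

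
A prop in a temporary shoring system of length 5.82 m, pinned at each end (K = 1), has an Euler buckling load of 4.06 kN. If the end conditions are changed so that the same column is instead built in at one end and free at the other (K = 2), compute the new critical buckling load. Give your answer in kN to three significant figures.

P_cr ≈ 1.01 kN

P_cr ∝ 1/K², so P_cr,new = P_cr,old × (K_old/K_new)² = 4.06 × (1/2)²
= 4.06 × 0.2500 = 1.01 kN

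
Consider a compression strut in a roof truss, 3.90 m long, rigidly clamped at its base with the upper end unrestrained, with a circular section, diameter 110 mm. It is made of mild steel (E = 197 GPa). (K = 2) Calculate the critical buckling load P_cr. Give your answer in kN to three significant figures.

P_cr ≈ 230 kN

I = πd⁴/64 = π×110⁴/64 = 7.187×10^6 mm⁴
I = 7.187×10^6 mm⁴ = 7.187×10^-6 m⁴
Effective length L_e = K·L = 2 × 3.90 = 7.800 m
P_cr = π²EI / L_e² = π² × 197×10⁹ × 7.187×10^-6 / 7.800² = 2.297×10^5 N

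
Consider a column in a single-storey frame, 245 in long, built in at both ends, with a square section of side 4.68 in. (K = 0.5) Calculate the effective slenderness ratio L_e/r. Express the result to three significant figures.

λ ≈ 90.7

I = a⁴/12 = 4.68⁴/12 = 39.98 in⁴
A = 21.90 in²;  r_min = √(I/A) = √(39.98/21.90) = 1.351 in
L_e = K·L = 0.5 × 245 = 122.5 in
λ = L_e / r_min = 122.50 / 1.351 = 90.7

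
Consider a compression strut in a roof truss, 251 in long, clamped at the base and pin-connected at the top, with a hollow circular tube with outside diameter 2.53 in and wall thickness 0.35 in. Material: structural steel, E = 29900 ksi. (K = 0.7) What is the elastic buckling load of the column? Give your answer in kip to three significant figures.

P_cr ≈ 14.0 kip

Inner diameter d_i = 2.53 − 2×0.35 = 1.830 in
I = π(d_o⁴ − d_i⁴)/64 = π(2.53⁴ − 1.830⁴)/64 = 1.461 in⁴
Effective length L_e = K·L = 0.7 × 251 = 175.7 in
P_cr = π²EI / L_e² = π² × 29900×10³ × 1.461 / 175.7² = 1.396×10^4 lb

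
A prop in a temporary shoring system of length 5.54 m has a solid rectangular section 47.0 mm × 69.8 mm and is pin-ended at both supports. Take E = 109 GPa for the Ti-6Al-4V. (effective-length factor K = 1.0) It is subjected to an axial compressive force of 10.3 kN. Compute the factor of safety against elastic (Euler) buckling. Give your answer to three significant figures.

n ≈ 2.06

Buckling occurs about the weak axis: I_min = h·b³/12 with b = 47.0 mm (the shorter side).
I_min = 69.8×47.0³/12 = 6.039×10^5 mm⁴
I = 6.039×10^5 mm⁴ = 6.039×10^-7 m⁴
Effective length L_e = K·L = 1 × 5.54 = 5.540 m
P_cr = π²EI / L_e² = π² × 109×10⁹ × 6.039×10^-7 / 5.540² = 2.117×10^4 N
Factor of safety n = P_cr / P = 21.168 / 10.3 = 2.06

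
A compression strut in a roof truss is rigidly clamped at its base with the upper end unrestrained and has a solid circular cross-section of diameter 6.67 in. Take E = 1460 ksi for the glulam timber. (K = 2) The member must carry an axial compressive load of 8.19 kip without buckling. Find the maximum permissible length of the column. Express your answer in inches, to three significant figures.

L_max ≈ 207 in

I = πd⁴/64 = π×6.67⁴/64 = 97.16 in⁴
At the buckling limit P_cr = P = 8.190×10^3 lb
From P_cr = π²EI/(K·L)²:  L = (1/K)·√(π²EI/P_cr) = (1/2)·√(π²×1.46×10^6×97.16/8.190×10^3)
L = 207 in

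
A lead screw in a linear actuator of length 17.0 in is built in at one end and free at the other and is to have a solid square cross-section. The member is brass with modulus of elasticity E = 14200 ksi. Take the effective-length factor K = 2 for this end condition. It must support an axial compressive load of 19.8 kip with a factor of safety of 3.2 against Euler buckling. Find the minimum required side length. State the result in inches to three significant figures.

a ≈ 1.58 in

Required P_cr = n·P = 3.2 × 19.8 = 63.36 kip
L_e = K·L = 2 × 17.0 = 34.00 in
Required I = P_cr·L_e²/(π²E) = 6.336×10^4 × 34.00² / (π² × 1.42×10^7) = 0.5226 in⁴
Solid square: I = a⁴/12  ⇒  a = (12I)^(1/4) = (12×0.5226)^(1/4) = 1.58 in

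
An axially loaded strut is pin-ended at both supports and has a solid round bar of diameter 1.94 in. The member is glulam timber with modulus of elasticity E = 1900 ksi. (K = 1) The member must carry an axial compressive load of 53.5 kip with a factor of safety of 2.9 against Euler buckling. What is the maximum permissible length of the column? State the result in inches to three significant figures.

I = πd⁴/64 = π×1.94⁴/64 = 0.6953 in⁴
Required critical load P_cr = n·P = 2.9 × 53.5 = 155.2 kip = 1.552×10^5 lb
From P_cr = π²EI/(K·L)²:  L = (1/K)·√(π²EI/P_cr) = (1/1)·√(π²×1.90×10^6×0.6953/1.552×10^5)
L = 9.17 in

L_max ≈ 9.17 in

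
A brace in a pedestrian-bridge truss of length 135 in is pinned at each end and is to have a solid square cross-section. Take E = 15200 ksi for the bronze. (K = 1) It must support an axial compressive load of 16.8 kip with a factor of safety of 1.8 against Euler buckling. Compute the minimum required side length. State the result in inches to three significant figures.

Required P_cr = n·P = 1.8 × 16.8 = 30.24 kip
L_e = K·L = 1 × 135 = 135.0 in
Required I = P_cr·L_e²/(π²E) = 3.024×10^4 × 135.0² / (π² × 1.52×10^7) = 3.674 in⁴
Solid square: I = a⁴/12  ⇒  a = (12I)^(1/4) = (12×3.674)^(1/4) = 2.58 in

a ≈ 2.58 in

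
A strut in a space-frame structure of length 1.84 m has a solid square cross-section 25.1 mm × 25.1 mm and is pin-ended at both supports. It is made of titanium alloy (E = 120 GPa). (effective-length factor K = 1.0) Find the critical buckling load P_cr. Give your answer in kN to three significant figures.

I = a⁴/12 = 25.1⁴/12 = 3.308×10^4 mm⁴
I = 3.308×10^4 mm⁴ = 3.308×10^-8 m⁴
Effective length L_e = K·L = 1 × 1.84 = 1.840 m
P_cr = π²EI / L_e² = π² × 120×10⁹ × 3.308×10^-8 / 1.840² = 1.157×10^4 N

P_cr ≈ 11.6 kN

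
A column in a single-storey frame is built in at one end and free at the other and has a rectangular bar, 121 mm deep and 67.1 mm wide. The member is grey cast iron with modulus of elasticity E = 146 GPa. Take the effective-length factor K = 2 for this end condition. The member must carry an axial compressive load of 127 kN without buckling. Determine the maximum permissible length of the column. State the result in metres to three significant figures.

Buckling occurs about the weak axis: I_min = h·b³/12 with b = 67.1 mm (the shorter side).
I_min = 121×67.1³/12 = 3.046×10^6 mm⁴
I = 3.046×10^-6 m⁴
At the buckling limit P_cr = P = 1.270×10^5 N
From P_cr = π²EI/(K·L)²:  L = (1/K)·√(π²EI/P_cr) = (1/2)·√(π²×1.46×10^11×3.046×10^-6/1.270×10^5)
L = 2.94 m

L_max ≈ 2.94 m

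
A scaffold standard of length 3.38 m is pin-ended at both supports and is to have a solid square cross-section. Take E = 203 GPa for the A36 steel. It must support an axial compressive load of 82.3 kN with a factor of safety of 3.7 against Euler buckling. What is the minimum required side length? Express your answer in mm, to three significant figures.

a ≈ 67.6 mm

Required P_cr = n·P = 3.7 × 82.3 = 304.5 kN
L_e = K·L = 1 × 3.38 = 3.380 m
Required I = P_cr·L_e²/(π²E) = 3.045×10^5 × 3.380² / (π² × 2.03×10^11) = 1.736×10^-6 m⁴
I_req = 1.736×10^6 mm⁴
Solid square: I = a⁴/12  ⇒  a = (12I)^(1/4) = (12×1.736×10^6)^(1/4) = 67.6 mm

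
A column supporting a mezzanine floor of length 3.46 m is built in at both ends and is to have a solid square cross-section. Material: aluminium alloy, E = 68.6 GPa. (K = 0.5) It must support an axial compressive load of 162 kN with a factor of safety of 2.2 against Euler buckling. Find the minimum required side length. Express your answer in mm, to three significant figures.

a ≈ 65.9 mm

Required P_cr = n·P = 2.2 × 162 = 356.4 kN
L_e = K·L = 0.5 × 3.46 = 1.730 m
Required I = P_cr·L_e²/(π²E) = 3.564×10^5 × 1.730² / (π² × 6.86×10^10) = 1.575×10^-6 m⁴
I_req = 1.575×10^6 mm⁴
Solid square: I = a⁴/12  ⇒  a = (12I)^(1/4) = (12×1.575×10^6)^(1/4) = 65.9 mm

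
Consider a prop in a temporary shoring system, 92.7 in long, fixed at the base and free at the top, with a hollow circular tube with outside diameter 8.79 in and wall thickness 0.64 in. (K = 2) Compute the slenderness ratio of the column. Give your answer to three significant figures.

λ ≈ 64.1

Inner diameter d_i = 8.79 − 2×0.64 = 7.510 in
I = π(d_o⁴ − d_i⁴)/64 = π(8.79⁴ − 7.510⁴)/64 = 136.9 in⁴
A = 16.39 in²;  r_min = √(I/A) = √(136.9/16.39) = 2.890 in
L_e = K·L = 2 × 92.7 = 185.4 in
λ = L_e / r_min = 185.40 / 2.890 = 64.1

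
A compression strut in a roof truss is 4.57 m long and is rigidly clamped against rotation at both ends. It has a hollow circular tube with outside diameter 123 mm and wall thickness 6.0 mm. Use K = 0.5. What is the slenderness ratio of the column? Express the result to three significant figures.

λ ≈ 55.2

Inner diameter d_i = 123 − 2×6.0 = 111.0 mm
I = π(d_o⁴ − d_i⁴)/64 = π(123⁴ − 111.0⁴)/64 = 3.784×10^6 mm⁴
A = 2.205×10^3 mm²;  r_min = √(I/A) = √(3.784×10^6/2.205×10^3) = 41.42 mm
L_e = K·L = 0.5 × 4.57 m = 2.285 m = 2285.0 mm
λ = L_e / r_min = 2285.0 / 41.42 = 55.2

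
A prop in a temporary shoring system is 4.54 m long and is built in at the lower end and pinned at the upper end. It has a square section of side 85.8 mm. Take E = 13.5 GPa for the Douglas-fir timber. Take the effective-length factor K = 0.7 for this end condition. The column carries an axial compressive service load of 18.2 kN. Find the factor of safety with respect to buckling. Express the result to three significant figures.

I = a⁴/12 = 85.8⁴/12 = 4.516×10^6 mm⁴
I = 4.516×10^6 mm⁴ = 4.516×10^-6 m⁴
Effective length L_e = K·L = 0.7 × 4.54 = 3.178 m
P_cr = π²EI / L_e² = π² × 13.5×10⁹ × 4.516×10^-6 / 3.178² = 5.958×10^4 N
Factor of safety n = P_cr / P = 59.579 / 18.2 = 3.27

n ≈ 3.27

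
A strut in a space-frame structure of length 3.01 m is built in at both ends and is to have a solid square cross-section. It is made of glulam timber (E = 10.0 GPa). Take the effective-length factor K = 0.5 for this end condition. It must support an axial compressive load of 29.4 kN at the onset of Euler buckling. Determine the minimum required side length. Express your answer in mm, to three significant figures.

a ≈ 53.3 mm

L_e = K·L = 0.5 × 3.01 = 1.505 m
Required I = P_cr·L_e²/(π²E) = 2.940×10^4 × 1.505² / (π² × 1.00×10^10) = 6.747×10^-7 m⁴
I_req = 6.747×10^5 mm⁴
Solid square: I = a⁴/12  ⇒  a = (12I)^(1/4) = (12×6.747×10^5)^(1/4) = 53.3 mm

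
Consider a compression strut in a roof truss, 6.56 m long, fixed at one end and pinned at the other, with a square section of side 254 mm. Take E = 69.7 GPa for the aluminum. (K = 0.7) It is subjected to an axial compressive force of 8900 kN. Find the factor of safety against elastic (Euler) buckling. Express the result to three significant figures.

n ≈ 1.27

I = a⁴/12 = 254⁴/12 = 3.469×10^8 mm⁴
I = 3.469×10^8 mm⁴ = 3.469×10^-4 m⁴
Effective length L_e = K·L = 0.7 × 6.56 = 4.592 m
P_cr = π²EI / L_e² = π² × 69.7×10⁹ × 3.469×10^-4 / 4.592² = 1.132×10^7 N
Factor of safety n = P_cr / P = 11316 / 8900 = 1.27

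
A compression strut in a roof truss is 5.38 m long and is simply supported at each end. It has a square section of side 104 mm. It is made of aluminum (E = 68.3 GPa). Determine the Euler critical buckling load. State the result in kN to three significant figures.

P_cr ≈ 227 kN

I = a⁴/12 = 104⁴/12 = 9.749×10^6 mm⁴
I = 9.749×10^6 mm⁴ = 9.749×10^-6 m⁴
Effective length L_e = K·L = 1 × 5.38 = 5.380 m
P_cr = π²EI / L_e² = π² × 68.3×10⁹ × 9.749×10^-6 / 5.380² = 2.270×10^5 N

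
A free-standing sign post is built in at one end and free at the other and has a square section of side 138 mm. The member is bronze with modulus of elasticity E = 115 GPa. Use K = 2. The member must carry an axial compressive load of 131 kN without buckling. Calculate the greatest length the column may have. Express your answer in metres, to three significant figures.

L_max ≈ 8.09 m

I = a⁴/12 = 138⁴/12 = 3.022×10^7 mm⁴
I = 3.022×10^-5 m⁴
At the buckling limit P_cr = P = 1.310×10^5 N
From P_cr = π²EI/(K·L)²:  L = (1/K)·√(π²EI/P_cr) = (1/2)·√(π²×1.15×10^11×3.022×10^-5/1.310×10^5)
L = 8.09 m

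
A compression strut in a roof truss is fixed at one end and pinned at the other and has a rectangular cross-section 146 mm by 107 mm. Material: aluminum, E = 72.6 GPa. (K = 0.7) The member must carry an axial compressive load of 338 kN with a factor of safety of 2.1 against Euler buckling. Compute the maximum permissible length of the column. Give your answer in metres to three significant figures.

Buckling occurs about the weak axis: I_min = h·b³/12 with b = 107 mm (the shorter side).
I_min = 146×107³/12 = 1.490×10^7 mm⁴
I = 1.490×10^-5 m⁴
Required critical load P_cr = n·P = 2.1 × 338 = 709.8 kN = 7.098×10^5 N
From P_cr = π²EI/(K·L)²:  L = (1/K)·√(π²EI/P_cr) = (1/0.7)·√(π²×7.26×10^10×1.490×10^-5/7.098×10^5)
L = 5.54 m

L_max ≈ 5.54 m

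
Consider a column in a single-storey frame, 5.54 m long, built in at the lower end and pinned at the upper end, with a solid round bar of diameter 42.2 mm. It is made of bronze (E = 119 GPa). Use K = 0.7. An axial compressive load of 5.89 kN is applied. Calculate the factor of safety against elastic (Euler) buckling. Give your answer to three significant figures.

I = πd⁴/64 = π×42.2⁴/64 = 1.557×10^5 mm⁴
I = 1.557×10^5 mm⁴ = 1.557×10^-7 m⁴
Effective length L_e = K·L = 0.7 × 5.54 = 3.878 m
P_cr = π²EI / L_e² = π² × 119×10⁹ × 1.557×10^-7 / 3.878² = 1.216×10^4 N
Factor of safety n = P_cr / P = 12.158 / 5.89 = 2.06

n ≈ 2.06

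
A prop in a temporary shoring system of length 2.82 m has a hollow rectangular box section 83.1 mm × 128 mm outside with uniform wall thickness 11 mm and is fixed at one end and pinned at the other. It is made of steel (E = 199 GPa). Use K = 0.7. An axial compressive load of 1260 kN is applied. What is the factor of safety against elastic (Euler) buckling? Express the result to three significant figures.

Inner dimensions: h_i = 128 − 2×11 = 106.0 mm, b_i = 83.1 − 2×11 = 61.10 mm
Weak-axis I_min = (h_o·b_o³ − h_i·b_i³)/12 with b_o = 83.1, b_i = 61.10 mm (shorter outer/inner sides).
I_min = (128×83.1³ − 106.0×61.10³)/12 = 4.106×10^6 mm⁴
I = 4.106×10^6 mm⁴ = 4.106×10^-6 m⁴
Effective length L_e = K·L = 0.7 × 2.82 = 1.974 m
P_cr = π²EI / L_e² = π² × 199×10⁹ × 4.106×10^-6 / 1.974² = 2.070×10^6 N
Factor of safety n = P_cr / P = 2069.7 / 1260 = 1.64

n ≈ 1.64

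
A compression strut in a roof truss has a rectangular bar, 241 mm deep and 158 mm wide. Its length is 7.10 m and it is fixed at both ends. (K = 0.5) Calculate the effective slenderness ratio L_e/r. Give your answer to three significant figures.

For a rectangle r_min = b/√12 = 158/√12 = 45.61 mm
L_e = K·L = 0.5 × 7.10 m = 3.550 m = 3550.0 mm
λ = L_e / r_min = 3550.0 / 45.61 = 77.8

λ ≈ 77.8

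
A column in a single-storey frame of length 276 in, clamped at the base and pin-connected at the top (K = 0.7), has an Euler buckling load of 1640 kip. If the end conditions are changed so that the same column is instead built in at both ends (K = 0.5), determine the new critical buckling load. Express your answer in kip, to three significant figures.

P_cr ≈ 3210 kip

P_cr ∝ 1/K², so P_cr,new = P_cr,old × (K_old/K_new)² = 1640 × (0.7/0.5)²
= 1640 × 1.960 = 3210 kip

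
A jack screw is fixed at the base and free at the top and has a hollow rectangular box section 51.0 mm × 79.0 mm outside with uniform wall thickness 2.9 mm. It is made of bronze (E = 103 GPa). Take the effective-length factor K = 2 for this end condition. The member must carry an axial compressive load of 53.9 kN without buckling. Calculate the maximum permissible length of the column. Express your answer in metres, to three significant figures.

Inner dimensions: h_i = 79.0 − 2×2.9 = 73.20 mm, b_i = 51.0 − 2×2.9 = 45.20 mm
Weak-axis I_min = (h_o·b_o³ − h_i·b_i³)/12 with b_o = 51.0, b_i = 45.20 mm (shorter outer/inner sides).
I_min = (79.0×51.0³ − 73.20×45.20³)/12 = 3.100×10^5 mm⁴
I = 3.100×10^-7 m⁴
At the buckling limit P_cr = P = 5.390×10^4 N
From P_cr = π²EI/(K·L)²:  L = (1/K)·√(π²EI/P_cr) = (1/2)·√(π²×1.03×10^11×3.100×10^-7/5.390×10^4)
L = 1.21 m

L_max ≈ 1.21 m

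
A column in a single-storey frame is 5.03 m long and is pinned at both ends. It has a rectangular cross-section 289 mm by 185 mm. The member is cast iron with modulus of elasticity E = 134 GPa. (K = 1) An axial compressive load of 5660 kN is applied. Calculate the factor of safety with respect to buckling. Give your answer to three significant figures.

n ≈ 1.41

Buckling occurs about the weak axis: I_min = h·b³/12 with b = 185 mm (the shorter side).
I_min = 289×185³/12 = 1.525×10^8 mm⁴
I = 1.525×10^8 mm⁴ = 1.525×10^-4 m⁴
Effective length L_e = K·L = 1 × 5.03 = 5.030 m
P_cr = π²EI / L_e² = π² × 134×10⁹ × 1.525×10^-4 / 5.030² = 7.971×10^6 N
Factor of safety n = P_cr / P = 7970.8 / 5660 = 1.41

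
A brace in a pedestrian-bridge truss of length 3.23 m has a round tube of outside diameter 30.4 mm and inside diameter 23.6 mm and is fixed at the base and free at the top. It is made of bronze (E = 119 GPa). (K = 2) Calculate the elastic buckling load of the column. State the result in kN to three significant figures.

d_o = 30.4 mm, d_i = 23.6 mm
I = π(d_o⁴ − d_i⁴)/64 = π(30.4⁴ − 23.60⁴)/64 = 2.670×10^4 mm⁴
I = 2.670×10^4 mm⁴ = 2.670×10^-8 m⁴
Effective length L_e = K·L = 2 × 3.23 = 6.460 m
P_cr = π²EI / L_e² = π² × 119×10⁹ × 2.670×10^-8 / 6.460² = 751.4 N

P_cr ≈ 0.751 kN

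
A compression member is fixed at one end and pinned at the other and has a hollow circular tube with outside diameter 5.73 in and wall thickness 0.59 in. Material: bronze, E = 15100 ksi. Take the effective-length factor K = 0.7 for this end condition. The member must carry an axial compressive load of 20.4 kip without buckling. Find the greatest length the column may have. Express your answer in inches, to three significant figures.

L_max ≈ 689 in

Inner diameter d_i = 5.73 − 2×0.59 = 4.550 in
I = π(d_o⁴ − d_i⁴)/64 = π(5.73⁴ − 4.550⁴)/64 = 31.88 in⁴
At the buckling limit P_cr = P = 2.040×10^4 lb
From P_cr = π²EI/(K·L)²:  L = (1/K)·√(π²EI/P_cr) = (1/0.7)·√(π²×1.51×10^7×31.88/2.040×10^4)
L = 689 in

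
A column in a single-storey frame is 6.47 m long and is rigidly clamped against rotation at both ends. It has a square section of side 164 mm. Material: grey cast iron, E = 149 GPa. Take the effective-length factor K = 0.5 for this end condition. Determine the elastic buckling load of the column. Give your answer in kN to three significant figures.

P_cr ≈ 8470 kN

I = a⁴/12 = 164⁴/12 = 6.028×10^7 mm⁴
I = 6.028×10^7 mm⁴ = 6.028×10^-5 m⁴
Effective length L_e = K·L = 0.5 × 6.47 = 3.235 m
P_cr = π²EI / L_e² = π² × 149×10⁹ × 6.028×10^-5 / 3.235² = 8.471×10^6 N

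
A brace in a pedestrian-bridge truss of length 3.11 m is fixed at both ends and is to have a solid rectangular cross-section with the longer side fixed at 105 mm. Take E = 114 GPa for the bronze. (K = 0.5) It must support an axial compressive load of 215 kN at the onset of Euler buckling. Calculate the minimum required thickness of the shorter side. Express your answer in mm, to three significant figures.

L_e = K·L = 0.5 × 3.11 = 1.555 m
Required I = P_cr·L_e²/(π²E) = 2.150×10^5 × 1.555² / (π² × 1.14×10^11) = 4.621×10^-7 m⁴
I_req = 4.621×10^5 mm⁴
Rectangle, weak axis: I_min = h·b³/12 with h = 105 mm fixed  ⇒  b = (12I/h)^(1/3) = 37.5 mm

b ≈ 37.5 mm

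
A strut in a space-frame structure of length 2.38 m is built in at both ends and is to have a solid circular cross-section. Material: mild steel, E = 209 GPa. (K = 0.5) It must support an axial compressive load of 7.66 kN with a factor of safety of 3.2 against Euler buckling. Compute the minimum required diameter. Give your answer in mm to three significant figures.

Required P_cr = n·P = 3.2 × 7.66 = 24.51 kN
L_e = K·L = 0.5 × 2.38 = 1.190 m
Required I = P_cr·L_e²/(π²E) = 2.451×10^4 × 1.190² / (π² × 2.09×10^11) = 1.683×10^-8 m⁴
I_req = 1.683×10^4 mm⁴
Solid circle: I = πd⁴/64  ⇒  d = (64I/π)^(1/4) = (64×1.683×10^4/π)^(1/4) = 24.2 mm

d ≈ 24.2 mm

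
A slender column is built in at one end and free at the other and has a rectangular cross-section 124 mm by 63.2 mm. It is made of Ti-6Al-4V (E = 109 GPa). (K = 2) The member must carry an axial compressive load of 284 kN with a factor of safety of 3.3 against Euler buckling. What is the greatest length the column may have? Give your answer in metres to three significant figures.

Buckling occurs about the weak axis: I_min = h·b³/12 with b = 63.2 mm (the shorter side).
I_min = 124×63.2³/12 = 2.609×10^6 mm⁴
I = 2.609×10^-6 m⁴
Required critical load P_cr = n·P = 3.3 × 284 = 937.2 kN = 9.372×10^5 N
From P_cr = π²EI/(K·L)²:  L = (1/K)·√(π²EI/P_cr) = (1/2)·√(π²×1.09×10^11×2.609×10^-6/9.372×10^5)
L = 0.865 m

L_max ≈ 0.865 m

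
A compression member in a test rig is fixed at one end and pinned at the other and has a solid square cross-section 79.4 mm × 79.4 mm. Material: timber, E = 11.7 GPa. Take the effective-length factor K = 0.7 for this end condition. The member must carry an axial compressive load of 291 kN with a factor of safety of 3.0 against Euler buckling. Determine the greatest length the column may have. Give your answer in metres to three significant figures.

I = a⁴/12 = 79.4⁴/12 = 3.312×10^6 mm⁴
I = 3.312×10^-6 m⁴
Required critical load P_cr = n·P = 3.0 × 291 = 873.0 kN = 8.730×10^5 N
From P_cr = π²EI/(K·L)²:  L = (1/K)·√(π²EI/P_cr) = (1/0.7)·√(π²×1.17×10^10×3.312×10^-6/8.730×10^5)
L = 0.946 m

L_max ≈ 0.946 m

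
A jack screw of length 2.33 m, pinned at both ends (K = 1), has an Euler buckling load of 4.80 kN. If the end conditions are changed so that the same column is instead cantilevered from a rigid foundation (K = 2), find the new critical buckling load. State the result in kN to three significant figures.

P_cr ∝ 1/K², so P_cr,new = P_cr,old × (K_old/K_new)² = 4.80 × (1/2)²
= 4.80 × 0.2500 = 1.20 kN

P_cr ≈ 1.20 kN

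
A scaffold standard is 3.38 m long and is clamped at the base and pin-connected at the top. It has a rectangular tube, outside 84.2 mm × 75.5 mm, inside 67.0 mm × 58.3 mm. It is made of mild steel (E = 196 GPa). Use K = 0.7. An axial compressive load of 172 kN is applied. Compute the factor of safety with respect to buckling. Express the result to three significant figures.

n ≈ 3.84

Weak-axis I_min = (h_o·b_o³ − h_i·b_i³)/12 with b_o = 75.5, b_i = 58.30 mm (shorter outer/inner sides).
I_min = (84.2×75.5³ − 67.00×58.30³)/12 = 1.913×10^6 mm⁴
I = 1.913×10^6 mm⁴ = 1.913×10^-6 m⁴
Effective length L_e = K·L = 0.7 × 3.38 = 2.366 m
P_cr = π²EI / L_e² = π² × 196×10⁹ × 1.913×10^-6 / 2.366² = 6.612×10^5 N
Factor of safety n = P_cr / P = 661.19 / 172 = 3.84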